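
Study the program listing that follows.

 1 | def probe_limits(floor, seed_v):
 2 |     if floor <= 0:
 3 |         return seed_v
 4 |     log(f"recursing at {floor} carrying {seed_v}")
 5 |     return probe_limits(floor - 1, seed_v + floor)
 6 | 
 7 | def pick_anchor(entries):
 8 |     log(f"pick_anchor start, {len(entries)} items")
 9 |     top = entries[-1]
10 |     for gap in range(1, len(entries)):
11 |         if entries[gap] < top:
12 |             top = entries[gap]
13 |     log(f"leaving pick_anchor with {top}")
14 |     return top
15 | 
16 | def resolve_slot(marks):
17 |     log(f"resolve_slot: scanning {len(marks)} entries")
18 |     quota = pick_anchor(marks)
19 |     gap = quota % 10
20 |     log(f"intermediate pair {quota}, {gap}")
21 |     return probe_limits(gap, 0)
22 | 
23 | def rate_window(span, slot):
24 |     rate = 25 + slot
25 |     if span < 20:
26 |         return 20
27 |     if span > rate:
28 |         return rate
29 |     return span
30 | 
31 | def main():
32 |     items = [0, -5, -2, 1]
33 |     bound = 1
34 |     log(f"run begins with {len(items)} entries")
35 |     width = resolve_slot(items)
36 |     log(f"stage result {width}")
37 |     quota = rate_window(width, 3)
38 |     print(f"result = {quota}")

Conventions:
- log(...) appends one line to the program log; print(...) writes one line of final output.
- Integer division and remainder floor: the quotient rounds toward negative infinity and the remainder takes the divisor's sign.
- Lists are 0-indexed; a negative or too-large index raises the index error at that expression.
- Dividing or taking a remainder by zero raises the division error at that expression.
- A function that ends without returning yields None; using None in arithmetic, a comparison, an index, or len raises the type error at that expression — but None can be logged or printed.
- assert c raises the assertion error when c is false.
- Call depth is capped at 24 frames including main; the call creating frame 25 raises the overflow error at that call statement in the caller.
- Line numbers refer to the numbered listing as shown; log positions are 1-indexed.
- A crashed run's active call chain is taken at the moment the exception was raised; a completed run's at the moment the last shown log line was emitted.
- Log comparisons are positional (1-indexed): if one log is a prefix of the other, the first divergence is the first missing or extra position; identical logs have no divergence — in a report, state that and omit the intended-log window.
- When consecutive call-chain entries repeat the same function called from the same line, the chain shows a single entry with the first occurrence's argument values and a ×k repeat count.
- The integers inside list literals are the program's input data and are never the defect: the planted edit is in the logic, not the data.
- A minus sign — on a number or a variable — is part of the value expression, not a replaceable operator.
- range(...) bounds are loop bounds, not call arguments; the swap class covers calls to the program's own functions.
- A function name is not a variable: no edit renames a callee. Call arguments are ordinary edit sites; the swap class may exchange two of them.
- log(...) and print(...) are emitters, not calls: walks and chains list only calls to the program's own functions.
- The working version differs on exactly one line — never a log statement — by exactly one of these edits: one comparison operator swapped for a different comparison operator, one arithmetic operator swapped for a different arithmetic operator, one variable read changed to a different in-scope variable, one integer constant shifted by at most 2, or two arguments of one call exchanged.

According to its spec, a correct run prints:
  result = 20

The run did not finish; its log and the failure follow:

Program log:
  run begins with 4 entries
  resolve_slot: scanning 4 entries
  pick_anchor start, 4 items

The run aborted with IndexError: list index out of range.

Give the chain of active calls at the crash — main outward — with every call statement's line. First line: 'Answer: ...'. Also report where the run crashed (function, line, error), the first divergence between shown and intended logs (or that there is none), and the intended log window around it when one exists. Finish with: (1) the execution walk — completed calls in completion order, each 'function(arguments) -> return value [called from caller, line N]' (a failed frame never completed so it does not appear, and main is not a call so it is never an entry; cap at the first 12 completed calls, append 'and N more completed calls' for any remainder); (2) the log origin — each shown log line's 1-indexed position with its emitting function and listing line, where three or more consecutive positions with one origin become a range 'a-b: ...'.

Answer: main -> resolve_slot (called at line 35) -> pick_anchor (called at line 18).
The tell: The faulty run's log stops after 3 lines; the working version's next line would be 'leaving pick_anchor with -5'.
Crash: pick_anchor, line 9, IndexError.
First divergence: position 4 — the faulty run's log ends after 3 lines; the working version continues with 'leaving pick_anchor with -5'.
Intended log window:
  2: resolve_slot: scanning 4 entries
  3: pick_anchor start, 4 items
  4: leaving pick_anchor with -5
  5: intermediate pair -5, 5
Execution walk:
  (no call completed)
Log origins:
  1 — main, line 34
  2 — resolve_slot, line 17
  3 — pick_anchor, line 8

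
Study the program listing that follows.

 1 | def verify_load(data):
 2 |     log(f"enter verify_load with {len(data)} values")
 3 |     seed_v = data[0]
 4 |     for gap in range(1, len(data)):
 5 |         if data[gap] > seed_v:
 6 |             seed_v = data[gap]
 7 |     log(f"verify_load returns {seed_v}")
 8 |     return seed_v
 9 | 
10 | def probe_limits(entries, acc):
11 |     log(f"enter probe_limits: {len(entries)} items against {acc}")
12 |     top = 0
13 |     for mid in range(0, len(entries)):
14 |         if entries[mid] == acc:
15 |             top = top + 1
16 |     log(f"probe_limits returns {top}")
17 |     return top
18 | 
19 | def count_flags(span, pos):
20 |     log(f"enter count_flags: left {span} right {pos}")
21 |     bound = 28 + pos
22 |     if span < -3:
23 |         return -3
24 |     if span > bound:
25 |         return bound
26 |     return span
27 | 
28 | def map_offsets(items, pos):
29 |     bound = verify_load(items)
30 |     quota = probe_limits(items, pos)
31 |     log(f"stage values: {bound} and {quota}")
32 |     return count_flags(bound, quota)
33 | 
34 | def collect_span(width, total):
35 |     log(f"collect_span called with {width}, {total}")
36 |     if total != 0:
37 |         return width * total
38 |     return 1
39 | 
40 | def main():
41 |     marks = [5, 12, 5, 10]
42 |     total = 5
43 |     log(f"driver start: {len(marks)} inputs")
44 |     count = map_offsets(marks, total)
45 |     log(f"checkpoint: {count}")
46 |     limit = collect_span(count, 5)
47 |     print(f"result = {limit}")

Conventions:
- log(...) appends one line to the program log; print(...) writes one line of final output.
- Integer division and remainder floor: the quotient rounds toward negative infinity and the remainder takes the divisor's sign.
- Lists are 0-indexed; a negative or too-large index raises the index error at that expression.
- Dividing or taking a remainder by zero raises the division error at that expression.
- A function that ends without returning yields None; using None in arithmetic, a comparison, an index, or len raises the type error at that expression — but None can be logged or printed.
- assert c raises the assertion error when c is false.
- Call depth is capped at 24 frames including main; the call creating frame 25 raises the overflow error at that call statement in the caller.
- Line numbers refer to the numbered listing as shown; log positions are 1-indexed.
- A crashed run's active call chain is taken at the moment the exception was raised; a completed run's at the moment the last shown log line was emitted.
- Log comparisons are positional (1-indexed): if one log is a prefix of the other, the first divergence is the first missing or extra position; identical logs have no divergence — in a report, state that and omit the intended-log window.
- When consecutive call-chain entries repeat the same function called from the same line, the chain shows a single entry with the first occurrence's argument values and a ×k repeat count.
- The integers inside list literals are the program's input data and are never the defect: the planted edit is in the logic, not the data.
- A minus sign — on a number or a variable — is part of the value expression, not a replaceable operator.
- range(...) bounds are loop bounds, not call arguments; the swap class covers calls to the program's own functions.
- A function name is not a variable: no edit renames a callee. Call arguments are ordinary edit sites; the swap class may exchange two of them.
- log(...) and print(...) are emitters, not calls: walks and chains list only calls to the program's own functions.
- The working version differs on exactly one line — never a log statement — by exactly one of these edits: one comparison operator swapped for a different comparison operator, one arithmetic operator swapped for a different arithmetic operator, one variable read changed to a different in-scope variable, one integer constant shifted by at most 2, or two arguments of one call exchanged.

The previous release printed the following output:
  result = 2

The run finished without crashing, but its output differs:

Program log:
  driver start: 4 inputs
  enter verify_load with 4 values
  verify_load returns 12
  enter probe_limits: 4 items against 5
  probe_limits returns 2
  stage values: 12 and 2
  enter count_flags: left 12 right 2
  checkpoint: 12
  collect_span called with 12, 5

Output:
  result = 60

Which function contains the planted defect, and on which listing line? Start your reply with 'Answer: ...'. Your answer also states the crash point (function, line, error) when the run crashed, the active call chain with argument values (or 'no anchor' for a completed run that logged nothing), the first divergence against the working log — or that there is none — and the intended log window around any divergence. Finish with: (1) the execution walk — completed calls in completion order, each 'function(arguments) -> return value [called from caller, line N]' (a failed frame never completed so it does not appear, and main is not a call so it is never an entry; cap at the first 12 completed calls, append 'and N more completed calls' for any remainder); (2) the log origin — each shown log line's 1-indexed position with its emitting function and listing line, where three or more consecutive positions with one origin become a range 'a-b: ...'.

Answer: the defect is in collect_span at line 37.
Key observation: The logs agree in full; only the final output differs.
Call chain: main -> collect_span(12, 5) (called at line 46).
First divergence: none (the log streams are identical).
Execution walk:
  verify_load([5, 12, 5, 10]) -> 12  [called from map_offsets, line 29]
  probe_limits([5, 12, 5, 10], 5) -> 2  [called from map_offsets, line 30]
  count_flags(12, 2) -> 12  [called from map_offsets, line 32]
  map_offsets([5, 12, 5, 10], 5) -> 12  [called from main, line 44]
  collect_span(12, 5) -> 60  [called from main, line 46]
Log line origins:
  1: logged in main at line 43
  2: logged in verify_load at line 2
  3: logged in verify_load at line 7
  4: logged in probe_limits at line 11
  5: logged in probe_limits at line 16
  6: logged in map_offsets at line 31
  7: logged in count_flags at line 20
  8: logged in main at line 45
  9: logged in collect_span at line 35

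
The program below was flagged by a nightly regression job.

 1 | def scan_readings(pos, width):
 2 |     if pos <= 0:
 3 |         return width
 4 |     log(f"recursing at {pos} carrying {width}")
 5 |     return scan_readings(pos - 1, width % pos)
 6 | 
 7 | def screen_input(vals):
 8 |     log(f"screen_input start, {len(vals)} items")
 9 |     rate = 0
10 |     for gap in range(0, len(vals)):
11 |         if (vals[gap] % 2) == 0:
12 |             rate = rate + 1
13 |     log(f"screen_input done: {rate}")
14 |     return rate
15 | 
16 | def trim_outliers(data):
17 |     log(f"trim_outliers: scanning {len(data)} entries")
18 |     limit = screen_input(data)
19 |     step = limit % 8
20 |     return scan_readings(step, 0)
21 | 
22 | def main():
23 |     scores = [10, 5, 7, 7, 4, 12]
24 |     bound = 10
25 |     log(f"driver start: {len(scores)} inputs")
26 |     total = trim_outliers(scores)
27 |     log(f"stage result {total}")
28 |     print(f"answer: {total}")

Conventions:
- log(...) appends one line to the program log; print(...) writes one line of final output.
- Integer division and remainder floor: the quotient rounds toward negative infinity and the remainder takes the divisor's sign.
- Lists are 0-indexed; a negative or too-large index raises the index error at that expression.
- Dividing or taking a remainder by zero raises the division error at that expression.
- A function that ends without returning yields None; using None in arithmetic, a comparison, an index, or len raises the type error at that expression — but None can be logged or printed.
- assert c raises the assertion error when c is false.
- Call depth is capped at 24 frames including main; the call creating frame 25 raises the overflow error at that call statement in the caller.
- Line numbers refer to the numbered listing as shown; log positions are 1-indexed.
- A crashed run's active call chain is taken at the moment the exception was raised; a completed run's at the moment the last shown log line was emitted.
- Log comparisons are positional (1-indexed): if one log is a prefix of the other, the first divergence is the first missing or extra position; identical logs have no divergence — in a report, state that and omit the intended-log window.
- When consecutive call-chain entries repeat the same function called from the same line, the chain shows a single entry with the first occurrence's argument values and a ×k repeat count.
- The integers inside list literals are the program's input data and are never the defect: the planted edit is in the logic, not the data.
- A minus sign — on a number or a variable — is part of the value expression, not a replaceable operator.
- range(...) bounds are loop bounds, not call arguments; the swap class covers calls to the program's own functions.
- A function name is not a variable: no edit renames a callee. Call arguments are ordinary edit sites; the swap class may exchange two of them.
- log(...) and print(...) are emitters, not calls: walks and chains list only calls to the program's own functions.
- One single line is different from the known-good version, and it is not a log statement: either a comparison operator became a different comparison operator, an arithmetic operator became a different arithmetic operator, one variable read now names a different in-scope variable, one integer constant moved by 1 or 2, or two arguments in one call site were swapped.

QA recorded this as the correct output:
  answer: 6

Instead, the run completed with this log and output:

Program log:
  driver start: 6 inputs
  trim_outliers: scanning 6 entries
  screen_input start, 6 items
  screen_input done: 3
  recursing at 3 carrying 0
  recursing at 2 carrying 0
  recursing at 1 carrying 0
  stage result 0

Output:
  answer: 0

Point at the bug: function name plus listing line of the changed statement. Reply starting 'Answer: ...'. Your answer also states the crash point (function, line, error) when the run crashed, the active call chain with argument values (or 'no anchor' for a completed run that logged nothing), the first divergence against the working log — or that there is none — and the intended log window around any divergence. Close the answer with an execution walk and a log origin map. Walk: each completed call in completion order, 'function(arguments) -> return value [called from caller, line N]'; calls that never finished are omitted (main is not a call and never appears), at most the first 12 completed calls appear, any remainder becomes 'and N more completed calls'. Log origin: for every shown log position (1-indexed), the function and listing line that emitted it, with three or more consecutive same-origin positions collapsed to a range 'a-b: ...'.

Answer: the defect is in scan_readings at line 5.
The tell: Log line 6 is where behavior first shows: 'recursing at 2 carrying 0' appears instead of 'recursing at 2 carrying 3'.
Call chain: main.
First divergence: position 6 — the shown line 'recursing at 2 carrying 0' should read 'recursing at 2 carrying 3'.
Intended log window:
  4: screen_input done: 3
  5: recursing at 3 carrying 0
  6: recursing at 2 carrying 3
  7: recursing at 1 carrying 5
Execution walk:
  screen_input([10, 5, 7, 7, 4, 12]) -> 3  [called from trim_outliers, line 18]
  scan_readings(0, 0) -> 0  [called from scan_readings, line 5]
  scan_readings(1, 0) -> 0  [called from scan_readings, line 5]
  scan_readings(2, 0) -> 0  [called from scan_readings, line 5]
  scan_readings(3, 0) -> 0  [called from trim_outliers, line 20]
  trim_outliers([10, 5, 7, 7, 4, 12]) -> 0  [called from main, line 26]
Log origin:
  1: from main, line 25
  2: from trim_outliers, line 17
  3: from screen_input, line 8
  4: from screen_input, line 13
  5-7: from scan_readings, line 4
  8: from main, line 27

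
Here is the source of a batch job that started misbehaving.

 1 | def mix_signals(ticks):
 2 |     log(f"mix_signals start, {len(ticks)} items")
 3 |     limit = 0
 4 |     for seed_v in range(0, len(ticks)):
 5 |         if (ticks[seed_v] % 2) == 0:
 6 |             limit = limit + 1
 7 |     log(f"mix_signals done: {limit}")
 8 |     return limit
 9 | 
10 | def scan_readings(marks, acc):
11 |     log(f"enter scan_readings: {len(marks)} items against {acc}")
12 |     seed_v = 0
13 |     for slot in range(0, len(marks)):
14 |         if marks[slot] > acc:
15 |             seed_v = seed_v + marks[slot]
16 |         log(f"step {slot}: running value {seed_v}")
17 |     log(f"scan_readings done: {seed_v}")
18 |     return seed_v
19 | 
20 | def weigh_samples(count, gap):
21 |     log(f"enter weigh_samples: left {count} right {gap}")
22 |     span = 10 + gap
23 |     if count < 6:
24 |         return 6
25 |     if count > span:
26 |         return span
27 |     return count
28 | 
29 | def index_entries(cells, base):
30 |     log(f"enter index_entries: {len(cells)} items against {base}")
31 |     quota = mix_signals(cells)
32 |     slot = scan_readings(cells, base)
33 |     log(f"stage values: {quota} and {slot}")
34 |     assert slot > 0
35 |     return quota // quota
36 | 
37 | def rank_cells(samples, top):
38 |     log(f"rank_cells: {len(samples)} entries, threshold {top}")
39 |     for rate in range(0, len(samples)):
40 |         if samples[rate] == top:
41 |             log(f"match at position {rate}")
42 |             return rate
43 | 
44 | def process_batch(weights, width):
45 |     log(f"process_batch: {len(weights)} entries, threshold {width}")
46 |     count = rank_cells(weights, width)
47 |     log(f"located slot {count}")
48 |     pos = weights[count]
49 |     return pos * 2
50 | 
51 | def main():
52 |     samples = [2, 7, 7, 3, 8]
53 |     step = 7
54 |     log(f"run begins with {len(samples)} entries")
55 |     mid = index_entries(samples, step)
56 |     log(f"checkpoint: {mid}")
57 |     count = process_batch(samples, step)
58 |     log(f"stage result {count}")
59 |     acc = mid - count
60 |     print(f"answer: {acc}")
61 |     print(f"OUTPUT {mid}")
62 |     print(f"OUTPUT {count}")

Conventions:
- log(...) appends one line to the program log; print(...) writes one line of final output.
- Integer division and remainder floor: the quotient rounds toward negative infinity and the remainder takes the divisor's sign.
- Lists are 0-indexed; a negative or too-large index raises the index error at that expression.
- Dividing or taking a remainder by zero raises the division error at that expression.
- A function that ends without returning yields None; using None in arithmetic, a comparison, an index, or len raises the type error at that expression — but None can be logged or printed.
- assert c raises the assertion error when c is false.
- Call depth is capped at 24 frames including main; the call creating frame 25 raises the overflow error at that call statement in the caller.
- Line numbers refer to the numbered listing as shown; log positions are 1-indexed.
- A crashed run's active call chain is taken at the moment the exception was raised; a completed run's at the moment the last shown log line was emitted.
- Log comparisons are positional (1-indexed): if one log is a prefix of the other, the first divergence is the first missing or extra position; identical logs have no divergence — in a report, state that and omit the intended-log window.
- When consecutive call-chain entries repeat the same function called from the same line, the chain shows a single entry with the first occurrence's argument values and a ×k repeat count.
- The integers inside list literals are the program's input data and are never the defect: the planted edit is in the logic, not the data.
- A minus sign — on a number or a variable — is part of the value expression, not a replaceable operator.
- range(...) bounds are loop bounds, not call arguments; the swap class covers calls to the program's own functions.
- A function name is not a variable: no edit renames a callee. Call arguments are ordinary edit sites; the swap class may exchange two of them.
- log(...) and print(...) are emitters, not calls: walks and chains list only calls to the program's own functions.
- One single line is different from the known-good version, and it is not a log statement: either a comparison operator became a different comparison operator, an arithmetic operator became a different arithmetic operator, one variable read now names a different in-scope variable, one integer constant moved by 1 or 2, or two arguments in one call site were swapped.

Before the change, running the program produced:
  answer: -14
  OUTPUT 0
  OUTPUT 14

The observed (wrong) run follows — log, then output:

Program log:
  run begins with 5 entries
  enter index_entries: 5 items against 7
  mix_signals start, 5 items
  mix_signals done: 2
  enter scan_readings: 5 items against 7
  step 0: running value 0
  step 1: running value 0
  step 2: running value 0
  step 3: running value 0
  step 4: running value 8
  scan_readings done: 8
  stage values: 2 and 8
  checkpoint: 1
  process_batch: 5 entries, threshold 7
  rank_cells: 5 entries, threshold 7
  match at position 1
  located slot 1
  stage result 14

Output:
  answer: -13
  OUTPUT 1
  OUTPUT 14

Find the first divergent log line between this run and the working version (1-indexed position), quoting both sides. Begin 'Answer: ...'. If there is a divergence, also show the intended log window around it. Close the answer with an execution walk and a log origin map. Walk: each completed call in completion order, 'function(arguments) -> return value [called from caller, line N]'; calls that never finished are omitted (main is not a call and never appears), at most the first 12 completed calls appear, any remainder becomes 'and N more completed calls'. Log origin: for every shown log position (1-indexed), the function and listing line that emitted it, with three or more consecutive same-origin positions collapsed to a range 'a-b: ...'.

Answer: position 13; shown 'checkpoint: 1' vs intended 'checkpoint: 0'.
Intended log window:
  11: scan_readings done: 8
  12: stage values: 2 and 8
  13: checkpoint: 0
  14: process_batch: 5 entries, threshold 7
Execution walk:
  mix_signals([2, 7, 7, 3, 8]) -> 2  [called from index_entries, line 31]
  scan_readings([2, 7, 7, 3, 8], 7) -> 8  [called from index_entries, line 32]
  index_entries([2, 7, 7, 3, 8], 7) -> 1  [called from main, line 55]
  rank_cells([2, 7, 7, 3, 8], 7) -> 1  [called from process_batch, line 46]
  process_batch([2, 7, 7, 3, 8], 7) -> 14  [called from main, line 57]
Log origin:
  1: from main, line 54
  2: from index_entries, line 30
  3: from mix_signals, line 2
  4: from mix_signals, line 7
  5: from scan_readings, line 11
  6-10: from scan_readings, line 16
  11: from scan_readings, line 17
  12: from index_entries, line 33
  13: from main, line 56
  14: from process_batch, line 45
  15: from rank_cells, line 38
  16: from rank_cells, line 41
  17: from process_batch, line 47
  18: from main, line 58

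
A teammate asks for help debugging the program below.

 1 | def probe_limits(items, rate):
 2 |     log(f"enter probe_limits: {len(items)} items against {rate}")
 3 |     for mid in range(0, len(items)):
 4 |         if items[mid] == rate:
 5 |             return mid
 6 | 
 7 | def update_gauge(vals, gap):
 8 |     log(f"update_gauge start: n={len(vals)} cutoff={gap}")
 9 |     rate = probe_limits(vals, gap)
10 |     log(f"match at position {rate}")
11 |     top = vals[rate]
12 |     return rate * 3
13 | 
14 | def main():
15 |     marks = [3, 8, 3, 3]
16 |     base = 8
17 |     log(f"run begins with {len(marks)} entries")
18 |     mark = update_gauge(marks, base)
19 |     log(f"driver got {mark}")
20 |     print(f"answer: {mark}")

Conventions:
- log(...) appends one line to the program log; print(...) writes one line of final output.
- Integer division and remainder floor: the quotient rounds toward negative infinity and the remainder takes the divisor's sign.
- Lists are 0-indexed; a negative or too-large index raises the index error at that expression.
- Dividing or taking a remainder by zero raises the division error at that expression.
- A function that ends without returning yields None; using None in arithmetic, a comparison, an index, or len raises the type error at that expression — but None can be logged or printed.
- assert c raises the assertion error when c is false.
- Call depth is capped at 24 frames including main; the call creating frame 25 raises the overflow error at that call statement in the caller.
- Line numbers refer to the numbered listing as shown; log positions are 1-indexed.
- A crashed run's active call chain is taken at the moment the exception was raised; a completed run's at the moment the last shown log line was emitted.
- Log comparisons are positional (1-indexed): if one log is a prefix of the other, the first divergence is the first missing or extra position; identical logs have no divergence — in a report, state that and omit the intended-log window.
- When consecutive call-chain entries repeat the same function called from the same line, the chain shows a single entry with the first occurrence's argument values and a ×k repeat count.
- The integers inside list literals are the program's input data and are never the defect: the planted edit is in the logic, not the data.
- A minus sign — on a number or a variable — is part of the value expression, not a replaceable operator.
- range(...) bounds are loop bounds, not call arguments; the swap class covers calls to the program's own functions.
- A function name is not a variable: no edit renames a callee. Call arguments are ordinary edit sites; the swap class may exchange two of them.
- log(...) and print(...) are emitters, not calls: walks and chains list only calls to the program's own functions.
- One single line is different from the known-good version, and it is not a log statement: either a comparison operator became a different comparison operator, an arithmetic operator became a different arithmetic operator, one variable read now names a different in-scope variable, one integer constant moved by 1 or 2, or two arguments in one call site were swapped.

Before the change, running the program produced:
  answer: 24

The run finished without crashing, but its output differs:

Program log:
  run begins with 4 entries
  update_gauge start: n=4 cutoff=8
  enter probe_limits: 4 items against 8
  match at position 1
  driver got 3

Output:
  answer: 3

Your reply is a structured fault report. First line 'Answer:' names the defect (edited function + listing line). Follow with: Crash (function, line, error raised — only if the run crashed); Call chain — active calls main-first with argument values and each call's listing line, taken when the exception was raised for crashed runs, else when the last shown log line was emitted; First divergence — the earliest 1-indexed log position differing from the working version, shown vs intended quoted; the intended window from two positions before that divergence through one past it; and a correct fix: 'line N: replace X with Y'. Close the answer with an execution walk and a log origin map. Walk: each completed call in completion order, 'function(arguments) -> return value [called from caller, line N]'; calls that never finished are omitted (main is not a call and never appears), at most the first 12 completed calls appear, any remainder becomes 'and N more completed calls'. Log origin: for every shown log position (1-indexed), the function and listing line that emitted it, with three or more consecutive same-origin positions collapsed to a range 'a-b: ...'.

Answer: the defect is in update_gauge at line 12.
The tell: At log position 5 the runs split — shown 'driver got 3', but the working version logs 'driver got 24'.
Call chain: main.
First divergence: at position 5 the run shows 'driver got 3' where the working version logs 'driver got 24'.
Intended log window:
  3: enter probe_limits: 4 items against 8
  4: match at position 1
  5: driver got 24
Execution walk:
  probe_limits([3, 8, 3, 3], 8) -> 1  [called from update_gauge, line 9]
  update_gauge([3, 8, 3, 3], 8) -> 3  [called from main, line 18]
Log line origins:
  1: emitted by main (line 17)
  2: emitted by update_gauge (line 8)
  3: emitted by probe_limits (line 2)
  4: emitted by update_gauge (line 10)
  5: emitted by main (line 19)
A correct fix: line 12: replace `rate` with `top`.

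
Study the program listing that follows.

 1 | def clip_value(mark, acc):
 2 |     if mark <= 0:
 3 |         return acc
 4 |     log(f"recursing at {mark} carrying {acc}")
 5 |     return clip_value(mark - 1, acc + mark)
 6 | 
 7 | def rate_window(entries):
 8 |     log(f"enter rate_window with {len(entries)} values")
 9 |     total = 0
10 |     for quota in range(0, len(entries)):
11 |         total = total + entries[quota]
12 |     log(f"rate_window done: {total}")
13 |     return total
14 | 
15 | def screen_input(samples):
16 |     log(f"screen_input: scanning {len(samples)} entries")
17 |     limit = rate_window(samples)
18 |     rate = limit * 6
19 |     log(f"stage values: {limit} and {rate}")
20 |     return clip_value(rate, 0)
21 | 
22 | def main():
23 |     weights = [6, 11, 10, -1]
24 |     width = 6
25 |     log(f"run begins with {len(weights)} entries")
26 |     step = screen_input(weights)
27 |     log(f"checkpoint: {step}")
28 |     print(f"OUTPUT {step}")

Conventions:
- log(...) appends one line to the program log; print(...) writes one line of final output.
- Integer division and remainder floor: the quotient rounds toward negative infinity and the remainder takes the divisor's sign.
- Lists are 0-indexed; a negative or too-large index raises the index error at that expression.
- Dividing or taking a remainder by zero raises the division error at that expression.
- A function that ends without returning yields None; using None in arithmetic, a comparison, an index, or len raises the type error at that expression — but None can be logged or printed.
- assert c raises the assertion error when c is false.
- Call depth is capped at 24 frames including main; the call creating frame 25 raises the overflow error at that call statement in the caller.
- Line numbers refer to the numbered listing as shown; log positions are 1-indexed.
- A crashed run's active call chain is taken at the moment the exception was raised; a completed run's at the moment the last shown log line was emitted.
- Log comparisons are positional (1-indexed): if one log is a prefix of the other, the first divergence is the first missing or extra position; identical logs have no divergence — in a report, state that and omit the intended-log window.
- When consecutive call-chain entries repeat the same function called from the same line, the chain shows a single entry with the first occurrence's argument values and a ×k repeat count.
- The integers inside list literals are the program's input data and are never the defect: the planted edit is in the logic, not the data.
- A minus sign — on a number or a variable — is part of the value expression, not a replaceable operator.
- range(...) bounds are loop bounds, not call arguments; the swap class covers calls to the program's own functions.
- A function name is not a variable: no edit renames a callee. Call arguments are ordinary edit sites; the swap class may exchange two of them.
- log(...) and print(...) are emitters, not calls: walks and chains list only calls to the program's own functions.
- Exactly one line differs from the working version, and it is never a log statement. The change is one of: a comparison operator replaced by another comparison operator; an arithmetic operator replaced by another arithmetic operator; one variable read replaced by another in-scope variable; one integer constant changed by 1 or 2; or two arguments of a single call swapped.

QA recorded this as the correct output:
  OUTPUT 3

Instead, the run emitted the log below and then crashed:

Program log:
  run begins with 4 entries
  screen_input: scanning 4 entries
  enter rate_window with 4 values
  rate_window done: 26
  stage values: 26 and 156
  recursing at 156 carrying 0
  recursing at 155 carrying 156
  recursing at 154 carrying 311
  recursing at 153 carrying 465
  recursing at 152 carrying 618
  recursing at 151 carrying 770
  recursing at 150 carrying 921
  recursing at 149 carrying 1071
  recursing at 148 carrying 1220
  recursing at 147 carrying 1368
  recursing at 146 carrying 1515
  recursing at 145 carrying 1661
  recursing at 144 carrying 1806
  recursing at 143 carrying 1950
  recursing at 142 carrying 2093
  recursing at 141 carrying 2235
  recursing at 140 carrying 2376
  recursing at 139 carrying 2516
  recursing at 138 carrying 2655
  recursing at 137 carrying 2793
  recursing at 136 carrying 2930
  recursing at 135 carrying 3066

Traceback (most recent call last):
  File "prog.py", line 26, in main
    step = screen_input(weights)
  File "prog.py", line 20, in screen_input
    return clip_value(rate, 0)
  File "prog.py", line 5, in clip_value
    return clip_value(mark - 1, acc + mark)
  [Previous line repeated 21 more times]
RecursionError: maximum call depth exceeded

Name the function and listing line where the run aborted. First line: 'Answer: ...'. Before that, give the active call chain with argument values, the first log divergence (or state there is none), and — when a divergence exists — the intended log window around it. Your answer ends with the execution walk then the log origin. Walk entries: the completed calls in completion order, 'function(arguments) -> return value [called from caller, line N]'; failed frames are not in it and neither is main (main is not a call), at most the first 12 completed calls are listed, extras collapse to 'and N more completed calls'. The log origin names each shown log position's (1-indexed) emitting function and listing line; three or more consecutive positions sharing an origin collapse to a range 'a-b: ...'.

Answer: the error was raised in clip_value, line 5.
Core observation: At log position 5 the runs split — shown 'stage values: 26 and 156', but the working version logs 'stage values: 26 and 2'.
Call chain: main -> screen_input([6, 11, 10, -1]) (called at line 26) -> clip_value(156, 0) (called at line 20) -> clip_value(155, 156) (called at line 5) ×21.
First divergence: position 5 — shown 'stage values: 26 and 156', intended 'stage values: 26 and 2'.
Intended log window:
  3: enter rate_window with 4 values
  4: rate_window done: 26
  5: stage values: 26 and 2
  6: recursing at 2 carrying 0
Execution walk:
  rate_window([6, 11, 10, -1]) -> 26  [called from screen_input, line 17]
Origin of each log line:
  1: emitted by main (line 25)
  2: emitted by screen_input (line 16)
  3: emitted by rate_window (line 8)
  4: emitted by rate_window (line 12)
  5: emitted by screen_input (line 19)
  6-27: emitted by clip_value (line 4)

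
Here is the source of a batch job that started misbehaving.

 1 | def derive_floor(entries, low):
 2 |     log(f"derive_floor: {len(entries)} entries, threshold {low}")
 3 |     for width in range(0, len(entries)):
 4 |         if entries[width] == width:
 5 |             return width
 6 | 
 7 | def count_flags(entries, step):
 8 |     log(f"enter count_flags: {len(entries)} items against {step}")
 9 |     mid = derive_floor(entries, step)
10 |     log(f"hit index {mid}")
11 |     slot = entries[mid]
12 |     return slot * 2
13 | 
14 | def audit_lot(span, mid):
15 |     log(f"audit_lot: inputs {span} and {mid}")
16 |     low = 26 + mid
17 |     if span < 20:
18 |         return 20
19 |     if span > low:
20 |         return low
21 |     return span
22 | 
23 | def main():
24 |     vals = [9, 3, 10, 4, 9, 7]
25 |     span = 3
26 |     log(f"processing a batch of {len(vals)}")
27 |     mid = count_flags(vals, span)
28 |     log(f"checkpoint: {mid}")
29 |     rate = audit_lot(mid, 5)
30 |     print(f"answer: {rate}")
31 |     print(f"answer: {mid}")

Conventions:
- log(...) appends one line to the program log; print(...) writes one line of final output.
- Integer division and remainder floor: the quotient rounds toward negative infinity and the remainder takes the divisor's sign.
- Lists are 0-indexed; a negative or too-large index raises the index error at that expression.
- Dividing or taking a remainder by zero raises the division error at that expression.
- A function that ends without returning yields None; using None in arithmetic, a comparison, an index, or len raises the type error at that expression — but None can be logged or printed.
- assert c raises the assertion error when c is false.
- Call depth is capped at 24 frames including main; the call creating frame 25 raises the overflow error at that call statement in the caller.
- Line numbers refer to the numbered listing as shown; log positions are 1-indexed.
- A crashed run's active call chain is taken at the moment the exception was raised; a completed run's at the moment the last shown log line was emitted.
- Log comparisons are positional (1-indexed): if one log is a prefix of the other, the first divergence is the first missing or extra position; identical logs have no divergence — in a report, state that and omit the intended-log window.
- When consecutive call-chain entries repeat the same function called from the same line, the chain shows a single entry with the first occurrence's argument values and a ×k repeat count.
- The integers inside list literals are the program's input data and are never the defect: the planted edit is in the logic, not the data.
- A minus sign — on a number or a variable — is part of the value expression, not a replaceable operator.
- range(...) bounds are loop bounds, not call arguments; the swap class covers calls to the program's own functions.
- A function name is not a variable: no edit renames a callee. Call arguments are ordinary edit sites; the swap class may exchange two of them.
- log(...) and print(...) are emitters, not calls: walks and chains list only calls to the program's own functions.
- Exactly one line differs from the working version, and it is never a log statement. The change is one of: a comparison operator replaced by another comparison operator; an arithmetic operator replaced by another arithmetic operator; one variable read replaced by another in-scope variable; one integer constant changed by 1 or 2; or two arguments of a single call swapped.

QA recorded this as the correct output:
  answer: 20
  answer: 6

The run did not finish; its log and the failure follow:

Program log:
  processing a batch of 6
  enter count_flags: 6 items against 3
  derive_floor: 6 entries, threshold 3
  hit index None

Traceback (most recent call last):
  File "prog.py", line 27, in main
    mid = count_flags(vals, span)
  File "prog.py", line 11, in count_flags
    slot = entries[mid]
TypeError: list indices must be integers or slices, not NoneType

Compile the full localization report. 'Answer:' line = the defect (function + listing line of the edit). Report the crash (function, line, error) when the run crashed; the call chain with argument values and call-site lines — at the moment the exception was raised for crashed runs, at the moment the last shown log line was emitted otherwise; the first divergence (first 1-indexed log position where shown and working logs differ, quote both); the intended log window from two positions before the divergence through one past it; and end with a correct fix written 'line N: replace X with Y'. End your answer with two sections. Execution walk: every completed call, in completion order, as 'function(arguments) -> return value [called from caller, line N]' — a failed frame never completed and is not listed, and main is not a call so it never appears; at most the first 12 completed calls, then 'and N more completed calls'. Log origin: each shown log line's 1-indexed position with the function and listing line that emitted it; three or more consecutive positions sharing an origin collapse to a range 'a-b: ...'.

Answer: the defect is in derive_floor at line 4.
Core observation: Position 4 is the first bad log line: 'hit index None' should read 'hit index 1'.
Crash: count_flags, line 11, TypeError.
Call chain: main -> count_flags([9, 3, 10, 4, 9, 7], 3) (called at line 27).
First divergence: position 4; shown 'hit index None' vs intended 'hit index 1'.
Intended log window:
  2: enter count_flags: 6 items against 3
  3: derive_floor: 6 entries, threshold 3
  4: hit index 1
  5: checkpoint: 6
Execution walk:
  derive_floor([9, 3, 10, 4, 9, 7], 3) -> None  [called from count_flags, line 9]
Log origin:
  1: emitted by main (line 26)
  2: emitted by count_flags (line 8)
  3: emitted by derive_floor (line 2)
  4: emitted by count_flags (line 10)
A correct fix: line 4: replace `entries[width] == width` with `entries[width] == low`.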